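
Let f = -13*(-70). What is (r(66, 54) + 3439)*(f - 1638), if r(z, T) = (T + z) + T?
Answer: -2630264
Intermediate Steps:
r(z, T) = z + 2*T
f = 910
(r(66, 54) + 3439)*(f - 1638) = ((66 + 2*54) + 3439)*(910 - 1638) = ((66 + 108) + 3439)*(-728) = (174 + 3439)*(-728) = 3613*(-728) = -2630264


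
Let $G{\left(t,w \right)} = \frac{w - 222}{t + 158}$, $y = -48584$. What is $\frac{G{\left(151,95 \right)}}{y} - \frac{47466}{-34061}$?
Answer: $\frac{712585562243}{511339263816} \approx 1.3936$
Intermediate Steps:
$G{\left(t,w \right)} = \frac{-222 + w}{158 + t}$
$\frac{G{\left(151,95 \right)}}{y} - \frac{47466}{-34061} = \frac{\frac{1}{158 + 151} \left(-222 + 95\right)}{-48584} - \frac{47466}{-34061} = \frac{1}{309} \left(-127\right) \left(- \frac{1}{48584}\right) - - \frac{47466}{34061} = \frac{1}{309} \left(-127\right) \left(- \frac{1}{48584}\right) + \frac{47466}{34061} = \left(- \frac{127}{309}\right) \left(- \frac{1}{48584}\right) + \frac{47466}{34061} = \frac{127}{15012456} + \frac{47466}{34061} = \frac{712585562243}{511339263816}$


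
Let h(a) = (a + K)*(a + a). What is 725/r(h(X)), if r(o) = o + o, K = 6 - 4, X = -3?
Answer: 725/12 ≈ 60.417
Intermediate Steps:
K = 2
h(a) = 2*a*(2 + a) (h(a) = (a + 2)*(a + a) = (2 + a)*(2*a) = 2*a*(2 + a))
r(o) = 2*o
725/r(h(X)) = 725/((2*(2*(-3)*(2 - 3)))) = 725/((2*(2*(-3)*(-1)))) = 725/((2*6)) = 725/12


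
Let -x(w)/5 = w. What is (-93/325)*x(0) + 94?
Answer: 94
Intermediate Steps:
x(w) = -5*w
(-93/325)*x(0) + 94 = (-93/325)*(-5*0) + 94 = -93*1/325*0 + 94 = -93/325*0 + 94 = 0 + 94 = 94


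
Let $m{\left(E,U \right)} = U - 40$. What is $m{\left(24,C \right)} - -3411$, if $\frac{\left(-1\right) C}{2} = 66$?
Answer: $3239$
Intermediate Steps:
$C = -132$ ($C = \left(-2\right) 66 = -132$)
$m{\left(E,U \right)} = -40 + U$
$m{\left(24,C \right)} - -3411 = \left(-40 - 132\right) - -3411 = -172 + 3411 = 3239$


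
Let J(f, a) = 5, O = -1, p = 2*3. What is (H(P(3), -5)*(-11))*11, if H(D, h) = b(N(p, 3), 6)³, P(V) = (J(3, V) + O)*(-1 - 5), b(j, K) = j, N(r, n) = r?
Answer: -26136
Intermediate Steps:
p = 6
P(V) = -24 (P(V) = (5 - 1)*(-1 - 5) = 4*(-6) = -24)
H(D, h) = 216 (H(D, h) = 6³ = 216)
(H(P(3), -5)*(-11))*11 = (216*(-11))*11 = -2376*11 = -26136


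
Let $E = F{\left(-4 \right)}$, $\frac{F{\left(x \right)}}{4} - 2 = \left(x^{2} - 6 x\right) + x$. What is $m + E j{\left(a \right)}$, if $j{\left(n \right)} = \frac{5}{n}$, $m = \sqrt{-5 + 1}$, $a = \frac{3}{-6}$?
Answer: $-1520 + 2 i \approx -1520.0 + 2.0 i$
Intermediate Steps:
$a = - \frac{1}{2}$ ($a = 3 \left(- \frac{1}{6}\right) = - \frac{1}{2} \approx -0.5$)
$F{\left(x \right)} = 8 - 20 x + 4 x^{2}$ ($F{\left(x \right)} = 8 + 4 \left(\left(x^{2} - 6 x\right) + x\right) = 8 + 4 \left(x^{2} - 5 x\right) = 8 + \left(- 20 x + 4 x^{2}\right) = 8 - 20 x + 4 x^{2}$)
$m = 2 i$ ($m = \sqrt{-4} = 2 i \approx 2.0 i$)
$E = 152$ ($E = 8 - -80 + 4 \left(-4\right)^{2} = 8 + 80 + 4 \cdot 16 = 8 + 80 + 64 = 152$)
$m + E j{\left(a \right)} = 2 i + 152 \frac{5}{- \frac{1}{2}} = 2 i + 152 \cdot 5 \left(-2\right) = 2 i + 152 \left(-10\right) = 2 i - 1520 = -1520 + 2 i$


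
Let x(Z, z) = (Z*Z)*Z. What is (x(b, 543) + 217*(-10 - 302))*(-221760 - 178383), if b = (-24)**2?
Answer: -76441426843896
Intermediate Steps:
b = 576
x(Z, z) = Z**3 (x(Z, z) = Z**2*Z = Z**3)
(x(b, 543) + 217*(-10 - 302))*(-221760 - 178383) = (576**3 + 217*(-10 - 302))*(-221760 - 178383) = (191102976 + 217*(-312))*(-400143) = (191102976 - 67704)*(-400143) = 191035272*(-400143) = -76441426843896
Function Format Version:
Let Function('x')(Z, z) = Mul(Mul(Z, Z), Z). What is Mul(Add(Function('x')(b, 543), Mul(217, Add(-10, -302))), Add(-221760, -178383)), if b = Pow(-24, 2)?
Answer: -76441426843896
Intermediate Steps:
b = 576
Function('x')(Z, z) = Pow(Z, 3) (Function('x')(Z, z) = Mul(Pow(Z, 2), Z) = Pow(Z, 3))
Mul(Add(Function('x')(b, 543), Mul(217, Add(-10, -302))), Add(-221760, -178383)) = Mul(Add(Pow(576, 3), Mul(217, Add(-10, -302))), Add(-221760, -178383)) = Mul(Add(191102976, Mul(217, -312)), -400143) = Mul(Add(191102976, -67704), -400143) = Mul(191035272, -400143) = -76441426843896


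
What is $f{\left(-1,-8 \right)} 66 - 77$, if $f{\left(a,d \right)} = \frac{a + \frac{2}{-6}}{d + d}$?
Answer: $- \frac{143}{2} \approx -71.5$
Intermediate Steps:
$f{\left(a,d \right)} = \frac{- \frac{1}{3} + a}{2 d}$ ($f{\left(a,d \right)} = \frac{a + 2 \left(- \frac{1}{6}\right)}{2 d} = \left(a - \frac{1}{3}\right) \frac{1}{2 d} = \left(- \frac{1}{3} + a\right) \frac{1}{2 d} = \frac{- \frac{1}{3} + a}{2 d}$)
$f{\left(-1,-8 \right)} 66 - 77 = \frac{-1 + 3 \left(-1\right)}{6 \left(-8\right)} 66 - 77 = \frac{1}{6} \left(- \frac{1}{8}\right) \left(-1 - 3\right) 66 - 77 = \frac{1}{6} \left(- \frac{1}{8}\right) \left(-4\right) 66 - 77 = \frac{1}{12} \cdot 66 - 77 = \frac{11}{2} - 77 = - \frac{143}{2}$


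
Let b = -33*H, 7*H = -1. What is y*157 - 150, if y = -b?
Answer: -6231/7 ≈ -890.14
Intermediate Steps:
H = -1/7 (H = (1/7)*(-1) = -1/7 ≈ -0.14286)
b = 33/7 (b = -33*(-1/7) = 33/7 ≈ 4.7143)
y = -33/7 (y = -1*33/7 = -33/7 ≈ -4.7143)
y*157 - 150 = -33/7*157 - 150 = -5181/7 - 150 = -6231/7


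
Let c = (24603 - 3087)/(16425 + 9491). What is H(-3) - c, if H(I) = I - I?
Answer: -489/589 ≈ -0.83022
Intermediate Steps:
H(I) = 0
c = 489/589 (c = 21516/25916 = 21516*(1/25916) = 489/589 ≈ 0.83022)
H(-3) - c = 0 - 1*489/589 = 0 - 489/589 = -489/589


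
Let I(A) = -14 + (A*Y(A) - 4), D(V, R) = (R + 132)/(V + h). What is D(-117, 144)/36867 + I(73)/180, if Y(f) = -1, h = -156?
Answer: -101770729/201293820 ≈ -0.50558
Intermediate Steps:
D(V, R) = (132 + R)/(-156 + V) (D(V, R) = (R + 132)/(V - 156) = (132 + R)/(-156 + V))
I(A) = -18 - A (I(A) = -14 + (A*(-1) - 4) = -14 + (-A - 4) = -14 + (-4 - A) = -18 - A)
D(-117, 144)/36867 + I(73)/180 = ((132 + 144)/(-156 - 117))/36867 + (-18 - 1*73)/180 = (276/(-273))*(1/36867) + (-18 - 73)*(1/180) = -1/273*276*(1/36867) - 91*1/180 = -92/91*1/36867 - 91/180 = -92/3354897 - 91/180 = -101770729/201293820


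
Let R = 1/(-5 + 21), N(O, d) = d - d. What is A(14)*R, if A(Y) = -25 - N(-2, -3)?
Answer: -25/16 ≈ -1.5625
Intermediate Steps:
N(O, d) = 0
R = 1/16 ≈ 0.062500
A(Y) = -25 (A(Y) = -25 - 1*0 = -25 + 0 = -25)
A(14)*R = -25*1/16 = -25/16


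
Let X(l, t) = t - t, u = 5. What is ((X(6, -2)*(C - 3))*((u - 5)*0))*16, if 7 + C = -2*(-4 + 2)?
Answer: 0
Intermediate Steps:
X(l, t) = 0
C = -3 (C = -7 - 2*(-4 + 2) = -7 - 2*(-2) = -7 + 4 = -3)
((X(6, -2)*(C - 3))*((u - 5)*0))*16 = ((0*(-3 - 3))*((5 - 5)*0))*16 = ((0*(-6))*(0*0))*16 = (0*0)*16 = 0*16 = 0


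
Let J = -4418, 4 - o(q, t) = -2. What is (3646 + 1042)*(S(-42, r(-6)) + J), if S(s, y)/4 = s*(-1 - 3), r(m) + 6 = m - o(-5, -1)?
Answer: -17561248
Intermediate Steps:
o(q, t) = 6 (o(q, t) = 4 - 1*(-2) = 4 + 2 = 6)
r(m) = -12 + m (r(m) = -6 + (m - 1*6) = -6 + (m - 6) = -6 + (-6 + m) = -12 + m)
S(s, y) = -16*s (S(s, y) = 4*(s*(-1 - 3)) = 4*(s*(-4)) = 4*(-4*s) = -16*s)
(3646 + 1042)*(S(-42, r(-6)) + J) = (3646 + 1042)*(-16*(-42) - 4418) = 4688*(672 - 4418) = 4688*(-3746) = -17561248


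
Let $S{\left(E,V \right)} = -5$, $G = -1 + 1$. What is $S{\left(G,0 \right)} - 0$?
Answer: $-5$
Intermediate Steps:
$G = 0$
$S{\left(G,0 \right)} - 0 = -5 - 0 = -5 + 0 = -5$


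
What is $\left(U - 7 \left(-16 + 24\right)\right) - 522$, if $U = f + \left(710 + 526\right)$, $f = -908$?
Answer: $-250$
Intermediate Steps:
$U = 328$ ($U = -908 + \left(710 + 526\right) = -908 + 1236 = 328$)
$\left(U - 7 \left(-16 + 24\right)\right) - 522 = \left(328 - 7 \left(-16 + 24\right)\right) - 522 = \left(328 - 56\right) - 522 = 272 - 522 = -250$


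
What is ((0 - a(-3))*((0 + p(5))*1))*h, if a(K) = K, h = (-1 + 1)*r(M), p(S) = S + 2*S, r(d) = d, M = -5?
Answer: 0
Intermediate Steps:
p(S) = 3*S
h = 0 (h = (-1 + 1)*(-5) = 0*(-5) = 0)
((0 - a(-3))*((0 + p(5))*1))*h = ((0 - 1*(-3))*((0 + 3*5)*1))*0 = ((0 + 3)*((0 + 15)*1))*0 = (3*(15*1))*0 = (3*15)*0 = 45*0 = 0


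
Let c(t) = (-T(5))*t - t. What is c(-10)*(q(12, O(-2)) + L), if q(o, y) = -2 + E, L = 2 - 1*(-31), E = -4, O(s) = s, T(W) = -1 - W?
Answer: -1350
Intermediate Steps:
c(t) = 5*t (c(t) = (-(-1 - 1*5))*t - t = (-(-1 - 5))*t - t = (-1*(-6))*t - t = 6*t - t = 5*t)
L = 33 (L = 2 + 31 = 33)
q(o, y) = -6 (q(o, y) = -2 - 4 = -6)
c(-10)*(q(12, O(-2)) + L) = (5*(-10))*(-6 + 33) = -50*27 = -1350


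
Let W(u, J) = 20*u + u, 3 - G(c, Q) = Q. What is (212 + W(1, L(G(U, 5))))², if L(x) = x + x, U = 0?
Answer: 54289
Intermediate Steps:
G(c, Q) = 3 - Q
L(x) = 2*x
W(u, J) = 21*u
(212 + W(1, L(G(U, 5))))² = (212 + 21*1)² = (212 + 21)² = 233² = 54289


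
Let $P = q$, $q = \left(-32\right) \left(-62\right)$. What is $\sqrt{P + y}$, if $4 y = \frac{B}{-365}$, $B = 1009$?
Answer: $\frac{\sqrt{1056905315}}{730} \approx 44.534$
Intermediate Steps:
$y = - \frac{1009}{1460}$ ($y = \frac{1009 \frac{1}{-365}}{4} = \frac{1009 \left(- \frac{1}{365}\right)}{4} = \frac{1}{4} \left(- \frac{1009}{365}\right) = - \frac{1009}{1460} \approx -0.6911$)
$q = 1984$
$P = 1984$
$\sqrt{P + y} = \sqrt{1984 - \frac{1009}{1460}} = \sqrt{\frac{2895631}{1460}} = \frac{\sqrt{1056905315}}{730}$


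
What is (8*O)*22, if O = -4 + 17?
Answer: 2288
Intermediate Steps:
O = 13
(8*O)*22 = (8*13)*22 = 104*22 = 2288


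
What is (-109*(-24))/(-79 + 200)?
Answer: 2616/121 ≈ 21.620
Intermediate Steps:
(-109*(-24))/(-79 + 200) = 2616/121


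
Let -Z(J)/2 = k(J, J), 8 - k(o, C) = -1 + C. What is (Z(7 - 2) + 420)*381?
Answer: 156972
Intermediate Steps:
k(o, C) = 9 - C (k(o, C) = 8 - (-1 + C) = 8 + (1 - C) = 9 - C)
Z(J) = -18 + 2*J (Z(J) = -2*(9 - J) = -18 + 2*J)
(Z(7 - 2) + 420)*381 = ((-18 + 2*(7 - 2)) + 420)*381 = ((-18 + 2*5) + 420)*381 = ((-18 + 10) + 420)*381 = (-8 + 420)*381 = 412*381 = 156972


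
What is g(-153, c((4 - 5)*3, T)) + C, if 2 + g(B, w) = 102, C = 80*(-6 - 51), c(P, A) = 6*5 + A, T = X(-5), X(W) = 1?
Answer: -4460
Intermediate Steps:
T = 1
c(P, A) = 30 + A
C = -4560 (C = 80*(-57) = -4560)
g(B, w) = 100 (g(B, w) = -2 + 102 = 100)
g(-153, c((4 - 5)*3, T)) + C = 100 - 4560 = -4460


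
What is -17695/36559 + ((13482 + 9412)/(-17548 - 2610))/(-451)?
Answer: -80016414282/166183650611 ≈ -0.48149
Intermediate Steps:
-17695/36559 + ((13482 + 9412)/(-17548 - 2610))/(-451) = -17695*1/36559 + (22894/(-20158))*(-1/451) = -17695/36559 + (22894*(-1/20158))*(-1/451) = -17695/36559 - 11447/10079*(-1/451) = -17695/36559 + 11447/4545629 = -80016414282/166183650611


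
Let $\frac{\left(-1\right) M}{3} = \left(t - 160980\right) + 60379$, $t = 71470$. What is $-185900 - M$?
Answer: $-273293$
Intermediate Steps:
$M = 87393$ ($M = - 3 \left(\left(71470 - 160980\right) + 60379\right) = - 3 \left(-89510 + 60379\right) = \left(-3\right) \left(-29131\right) = 87393$)
$-185900 - M = -185900 - 87393 = -273293$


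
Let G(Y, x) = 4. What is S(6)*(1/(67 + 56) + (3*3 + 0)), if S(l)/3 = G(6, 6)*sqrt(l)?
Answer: 4432*sqrt(6)/41 ≈ 264.78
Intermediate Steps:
S(l) = 12*sqrt(l) (S(l) = 3*(4*sqrt(l)) = 12*sqrt(l))
S(6)*(1/(67 + 56) + (3*3 + 0)) = (12*sqrt(6))*(1/(67 + 56) + (3*3 + 0)) = (12*sqrt(6))*(1/123 + (9 + 0)) = (12*sqrt(6))*(1/123 + 9) = (12*sqrt(6))*(1108/123) = 4432*sqrt(6)/41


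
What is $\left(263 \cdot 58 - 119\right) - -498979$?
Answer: $514114$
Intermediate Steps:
$\left(263 \cdot 58 - 119\right) - -498979 = \left(15254 - 119\right) + 498979 = 15135 + 498979 = 514114$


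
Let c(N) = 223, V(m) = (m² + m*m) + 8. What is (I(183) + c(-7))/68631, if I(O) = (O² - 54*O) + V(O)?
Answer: 30272/22877 ≈ 1.3232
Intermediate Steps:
V(m) = 8 + 2*m² (V(m) = (m² + m²) + 8 = 2*m² + 8 = 8 + 2*m²)
I(O) = 8 - 54*O + 3*O² (I(O) = (O² - 54*O) + (8 + 2*O²) = 8 - 54*O + 3*O²)
(I(183) + c(-7))/68631 = ((8 - 54*183 + 3*183²) + 223)/68631 = ((8 - 9882 + 3*33489) + 223)*(1/68631) = ((8 - 9882 + 100467) + 223)*(1/68631) = (90593 + 223)*(1/68631) = 90816*(1/68631) = 30272/22877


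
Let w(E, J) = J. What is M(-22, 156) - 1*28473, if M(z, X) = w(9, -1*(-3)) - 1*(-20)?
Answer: -28450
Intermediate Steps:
M(z, X) = 23 (M(z, X) = -1*(-3) - 1*(-20) = 3 + 20 = 23)
M(-22, 156) - 1*28473 = 23 - 1*28473 = 23 - 28473 = -28450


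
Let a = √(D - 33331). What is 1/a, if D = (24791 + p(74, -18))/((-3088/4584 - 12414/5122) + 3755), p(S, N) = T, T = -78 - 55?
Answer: -I*√252542365046133006512698/91737832040962 ≈ -0.005478*I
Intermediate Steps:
T = -133
p(S, N) = -133
D = 18092228037/2752870429 (D = (24791 - 133)/((-3088/4584 - 12414/5122) + 3755) = 24658/((-3088*1/4584 - 12414*1/5122) + 3755) = 24658/((-386/573 - 6207/2561) + 3755) = 24658/(-4545157/1467453 + 3755) = 24658/(5505740858/1467453) = 24658*(1467453/5505740858) = 18092228037/2752870429 ≈ 6.5721)
a = I*√252542365046133006512698/2752870429 (a = √(18092228037/2752870429 - 33331) = √(-91737832040962/2752870429) = I*√252542365046133006512698/2752870429 ≈ 182.55*I)
1/a = 1/(I*√252542365046133006512698/2752870429) = -I*√252542365046133006512698/91737832040962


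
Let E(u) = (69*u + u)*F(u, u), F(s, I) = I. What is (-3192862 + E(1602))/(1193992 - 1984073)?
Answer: -176455418/790081 ≈ -223.34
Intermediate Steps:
E(u) = 70*u² (E(u) = (69*u + u)*u = (70*u)*u = 70*u²)
(-3192862 + E(1602))/(1193992 - 1984073) = (-3192862 + 70*1602²)/(1193992 - 1984073) = (-3192862 + 70*2566404)/(-790081) = (-3192862 + 179648280)*(-1/790081) = 176455418*(-1/790081) = -176455418/790081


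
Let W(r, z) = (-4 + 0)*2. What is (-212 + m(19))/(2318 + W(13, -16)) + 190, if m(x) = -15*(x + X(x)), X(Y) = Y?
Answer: 219059/1155 ≈ 189.66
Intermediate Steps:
W(r, z) = -8 (W(r, z) = -4*2 = -8)
m(x) = -30*x (m(x) = -15*(x + x) = -30*x)
(-212 + m(19))/(2318 + W(13, -16)) + 190 = (-212 - 30*19)/(2318 - 8) + 190 = (-212 - 570)/2310 + 190 = -782*1/2310 + 190 = -391/1155 + 190 = 219059/1155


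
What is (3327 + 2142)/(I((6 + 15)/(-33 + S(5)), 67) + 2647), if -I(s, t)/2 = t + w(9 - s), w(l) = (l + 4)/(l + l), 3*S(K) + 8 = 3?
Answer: 5463531/2509072 ≈ 2.1775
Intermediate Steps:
S(K) = -5/3 (S(K) = -8/3 + (⅓)*3 = -8/3 + 1 = -5/3)
w(l) = (4 + l)/(2*l) (w(l) = (4 + l)/((2*l)) = (4 + l)*(1/(2*l)) = (4 + l)/(2*l))
I(s, t) = -2*t - (13 - s)/(9 - s) (I(s, t) = -2*(t + (4 + (9 - s))/(2*(9 - s))) = -2*(t + (13 - s)/(2*(9 - s))) = -2*t - (13 - s)/(9 - s))
(3327 + 2142)/(I((6 + 15)/(-33 + S(5)), 67) + 2647) = (3327 + 2142)/((13 - (6 + 15)/(-33 - 5/3) - 2*67*(-9 + (6 + 15)/(-33 - 5/3)))/(-9 + (6 + 15)/(-33 - 5/3)) + 2647) = 5469/((13 - 21/(-104/3) - 2*67*(-9 + 21/(-104/3)))/(-9 + 21/(-104/3)) + 2647) = 5469/((13 - 21*(-3)/104 - 2*67*(-9 + 21*(-3/104)))/(-9 + 21*(-3/104)) + 2647) = 5469/((13 - 1*(-63/104) - 2*67*(-9 - 63/104))/(-9 - 63/104) + 2647) = 5469/((13 + 63/104 - 2*67*(-999/104))/(-999/104) + 2647) = 5469/(-104*(13 + 63/104 + 66933/52)/999 + 2647) = 5469/(-104/999*135281/104 + 2647) = 5469/(-135281/999 + 2647) = 5469/(2509072/999) = 5469*(999/2509072) = 5463531/2509072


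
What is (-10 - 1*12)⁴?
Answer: 234256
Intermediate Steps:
(-10 - 1*12)⁴ = (-10 - 12)⁴ = (-22)⁴ = 234256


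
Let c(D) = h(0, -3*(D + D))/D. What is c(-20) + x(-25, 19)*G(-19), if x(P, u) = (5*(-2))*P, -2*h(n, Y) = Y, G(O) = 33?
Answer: 8253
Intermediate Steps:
h(n, Y) = -Y/2
c(D) = 3 (c(D) = (-(-3)*(D + D)/2)/D = (-(-3)*2*D/2)/D = (-(-3)*D)/D = (3*D)/D = 3)
x(P, u) = -10*P
c(-20) + x(-25, 19)*G(-19) = 3 - 10*(-25)*33 = 3 + 250*33 = 3 + 8250 = 8253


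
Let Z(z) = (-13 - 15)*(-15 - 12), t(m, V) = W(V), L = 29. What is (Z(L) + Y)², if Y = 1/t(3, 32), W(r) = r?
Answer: 585301249/1024 ≈ 5.7158e+5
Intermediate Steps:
t(m, V) = V
Y = 1/32 ≈ 0.031250
Z(z) = 756 (Z(z) = -28*(-27) = 756)
(Z(L) + Y)² = (756 + 1/32)² = (24193/32)² = 585301249/1024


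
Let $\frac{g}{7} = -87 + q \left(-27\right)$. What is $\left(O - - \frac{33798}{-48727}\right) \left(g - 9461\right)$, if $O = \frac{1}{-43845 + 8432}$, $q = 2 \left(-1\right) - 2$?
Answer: $\frac{1592610574502}{246509893} \approx 6460.6$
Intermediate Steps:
$q = -4$ ($q = -2 - 2 = -4$)
$g = 147$ ($g = 7 \left(-87 - -108\right) = 7 \left(-87 + 108\right) = 7 \cdot 21 = 147$)
$O = - \frac{1}{35413}$ ($O = \frac{1}{-35413} = - \frac{1}{35413} \approx -2.8238 \cdot 10^{-5}$)
$\left(O - - \frac{33798}{-48727}\right) \left(g - 9461\right) = \left(- \frac{1}{35413} - - \frac{33798}{-48727}\right) \left(147 - 9461\right) = \left(- \frac{1}{35413} - \left(-33798\right) \left(- \frac{1}{48727}\right)\right) \left(-9314\right) = \left(- \frac{1}{35413} - \frac{33798}{48727}\right) \left(-9314\right) = \left(- \frac{170991043}{246509893}\right) \left(-9314\right) = \frac{1592610574502}{246509893}$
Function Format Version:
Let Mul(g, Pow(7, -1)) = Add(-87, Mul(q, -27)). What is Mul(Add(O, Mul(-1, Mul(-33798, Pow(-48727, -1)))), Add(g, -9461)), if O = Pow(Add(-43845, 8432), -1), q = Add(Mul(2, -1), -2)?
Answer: Rational(1592610574502, 246509893) ≈ 6460.6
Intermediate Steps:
q = -4 (q = Add(-2, -2) = -4)
g = 147 (g = Mul(7, Add(-87, Mul(-4, -27))) = Mul(7, Add(-87, 108)) = Mul(7, 21) = 147)
O = Rational(-1, 35413) (O = Pow(-35413, -1) = Rational(-1, 35413) ≈ -2.8238e-5)
Mul(Add(O, Mul(-1, Mul(-33798, Pow(-48727, -1)))), Add(g, -9461)) = Mul(Add(Rational(-1, 35413), Mul(-1, Mul(-33798, Pow(-48727, -1)))), Add(147, -9461)) = Mul(Add(Rational(-1, 35413), Mul(-1, Mul(-33798, Rational(-1, 48727)))), -9314) = Mul(Add(Rational(-1, 35413), Mul(-1, Rational(33798, 48727))), -9314) = Mul(Add(Rational(-1, 35413), Rational(-33798, 48727)), -9314) = Mul(Rational(-170991043, 246509893), -9314) = Rational(1592610574502, 246509893)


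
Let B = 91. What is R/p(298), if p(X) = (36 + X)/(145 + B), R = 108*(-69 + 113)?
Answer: 560736/167 ≈ 3357.7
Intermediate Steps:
R = 4752 (R = 108*44 = 4752)
p(X) = 9/59 + X/236 (p(X) = (36 + X)/(145 + 91) = (36 + X)/236 = (36 + X)*(1/236) = 9/59 + X/236)
R/p(298) = 4752/(9/59 + (1/236)*298) = 4752/(9/59 + 149/118) = 4752/(167/118) = 4752*(118/167) = 560736/167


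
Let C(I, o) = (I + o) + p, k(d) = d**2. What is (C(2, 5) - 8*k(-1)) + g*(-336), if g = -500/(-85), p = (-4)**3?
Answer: -34705/17 ≈ -2041.5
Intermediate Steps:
p = -64
C(I, o) = -64 + I + o (C(I, o) = (I + o) - 64 = -64 + I + o)
g = 100/17 (g = -500*(-1/85) = 100/17 ≈ 5.8824)
(C(2, 5) - 8*k(-1)) + g*(-336) = ((-64 + 2 + 5) - 8*(-1)**2) + (100/17)*(-336) = (-57 - 8*1) - 33600/17 = (-57 - 8) - 33600/17 = -65 - 33600/17 = -34705/17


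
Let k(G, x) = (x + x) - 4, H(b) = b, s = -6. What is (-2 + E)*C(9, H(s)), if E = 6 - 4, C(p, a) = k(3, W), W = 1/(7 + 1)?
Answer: 0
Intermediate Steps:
W = 1/8 ≈ 0.12500
k(G, x) = -4 + 2*x (k(G, x) = 2*x - 4 = -4 + 2*x)
C(p, a) = -15/4 (C(p, a) = -4 + 2*(1/8) = -4 + 1/4 = -15/4)
E = 2
(-2 + E)*C(9, H(s)) = (-2 + 2)*(-15/4) = 0*(-15/4) = 0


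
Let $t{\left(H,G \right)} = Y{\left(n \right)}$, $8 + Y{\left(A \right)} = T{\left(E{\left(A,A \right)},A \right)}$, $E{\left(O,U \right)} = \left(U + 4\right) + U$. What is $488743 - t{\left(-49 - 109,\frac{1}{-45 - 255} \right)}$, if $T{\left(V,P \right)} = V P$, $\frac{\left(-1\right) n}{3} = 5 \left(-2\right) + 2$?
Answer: $487503$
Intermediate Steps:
$n = 24$ ($n = - 3 \left(5 \left(-2\right) + 2\right) = - 3 \left(-10 + 2\right) = \left(-3\right) \left(-8\right) = 24$)
$E{\left(O,U \right)} = 4 + 2 U$ ($E{\left(O,U \right)} = \left(4 + U\right) + U = 4 + 2 U$)
$T{\left(V,P \right)} = P V$
$Y{\left(A \right)} = -8 + A \left(4 + 2 A\right)$
$t{\left(H,G \right)} = 1240$ ($t{\left(H,G \right)} = -8 + 2 \cdot 24 \left(2 + 24\right) = -8 + 2 \cdot 24 \cdot 26 = -8 + 1248 = 1240$)
$488743 - t{\left(-49 - 109,\frac{1}{-45 - 255} \right)} = 488743 - 1240 = 487503$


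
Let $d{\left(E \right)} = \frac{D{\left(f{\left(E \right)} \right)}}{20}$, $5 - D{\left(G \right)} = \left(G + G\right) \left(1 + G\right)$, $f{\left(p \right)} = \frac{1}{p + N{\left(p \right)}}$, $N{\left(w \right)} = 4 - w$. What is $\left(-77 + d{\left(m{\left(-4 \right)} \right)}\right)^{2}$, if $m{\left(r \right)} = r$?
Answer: $\frac{6036849}{1024} \approx 5895.4$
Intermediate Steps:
$f{\left(p \right)} = \frac{1}{4}$ ($f{\left(p \right)} = \frac{1}{p - \left(-4 + p\right)} = \frac{1}{4}$)
$D{\left(G \right)} = 5 - 2 G \left(1 + G\right)$ ($D{\left(G \right)} = 5 - \left(G + G\right) \left(1 + G\right) = 5 - 2 G \left(1 + G\right)$)
$d{\left(E \right)} = \frac{7}{32}$ ($d{\left(E \right)} = \frac{5 - \frac{1}{2} - \frac{2}{16}}{20} = \left(5 - \frac{1}{2} - \frac{1}{8}\right) \frac{1}{20} = \frac{35}{8} \cdot \frac{1}{20} = \frac{7}{32}$)
$\left(-77 + d{\left(m{\left(-4 \right)} \right)}\right)^{2} = \left(-77 + \frac{7}{32}\right)^{2} = \left(- \frac{2457}{32}\right)^{2} = \frac{6036849}{1024}$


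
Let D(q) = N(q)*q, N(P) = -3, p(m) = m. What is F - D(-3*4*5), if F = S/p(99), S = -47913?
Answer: -21911/33 ≈ -663.97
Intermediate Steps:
D(q) = -3*q
F = -15971/33 (F = -47913/99 = -47913*1/99 = -15971/33 ≈ -483.97)
F - D(-3*4*5) = -15971/33 - (-3)*-3*4*5 = -15971/33 - (-3)*(-12*5) = -15971/33 - (-3)*(-60) = -15971/33 - 1*180 = -15971/33 - 180 = -21911/33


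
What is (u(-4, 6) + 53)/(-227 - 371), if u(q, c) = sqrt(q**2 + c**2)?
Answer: -53/598 - sqrt(13)/299 ≈ -0.10069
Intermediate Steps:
u(q, c) = sqrt(c**2 + q**2)
(u(-4, 6) + 53)/(-227 - 371) = (sqrt(6**2 + (-4)**2) + 53)/(-227 - 371) = (sqrt(36 + 16) + 53)/(-598) = (sqrt(52) + 53)*(-1/598) = (2*sqrt(13) + 53)*(-1/598) = (53 + 2*sqrt(13))*(-1/598) = -53/598 - sqrt(13)/299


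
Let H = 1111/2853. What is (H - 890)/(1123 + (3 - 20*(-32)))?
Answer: -2538059/5038398 ≈ -0.50374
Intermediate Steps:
H = 1111/2853 (H = 1111*(1/2853) = 1111/2853 ≈ 0.38941)
(H - 890)/(1123 + (3 - 20*(-32))) = (1111/2853 - 890)/(1123 + (3 - 20*(-32))) = -2538059/(2853*(1123 + (3 + 640))) = -2538059/(2853*(1123 + 643)) = -2538059/2853/1766 = -2538059/2853*1/1766 = -2538059/5038398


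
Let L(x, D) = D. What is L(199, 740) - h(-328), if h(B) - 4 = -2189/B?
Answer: 239219/328 ≈ 729.33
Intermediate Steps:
h(B) = 4 - 2189/B
L(199, 740) - h(-328) = 740 - (4 - 2189/(-328)) = 740 - (4 - 2189*(-1/328)) = 740 - (4 + 2189/328) = 740 - 1*3501/328 = 740 - 3501/328 = 239219/328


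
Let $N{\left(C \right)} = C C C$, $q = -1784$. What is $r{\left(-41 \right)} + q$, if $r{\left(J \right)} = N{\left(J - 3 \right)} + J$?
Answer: $-87009$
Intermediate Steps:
$N{\left(C \right)} = C^{3}$ ($N{\left(C \right)} = C^{2} C = C^{3}$)
$r{\left(J \right)} = J + \left(-3 + J\right)^{3}$ ($r{\left(J \right)} = \left(J - 3\right)^{3} + J = \left(-3 + J\right)^{3} + J = J + \left(-3 + J\right)^{3}$)
$r{\left(-41 \right)} + q = \left(-41 + \left(-3 - 41\right)^{3}\right) - 1784 = \left(-41 + \left(-44\right)^{3}\right) - 1784 = \left(-41 - 85184\right) - 1784 = -85225 - 1784 = -87009$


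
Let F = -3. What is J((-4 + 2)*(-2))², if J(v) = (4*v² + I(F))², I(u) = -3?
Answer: 13845841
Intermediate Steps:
J(v) = (-3 + 4*v²)² (J(v) = (4*v² - 3)² = (-3 + 4*v²)²)
J((-4 + 2)*(-2))² = ((-3 + 4*((-4 + 2)*(-2))²)²)² = ((-3 + 4*(-2*(-2))²)²)² = ((-3 + 4*4²)²)² = ((-3 + 4*16)²)² = ((-3 + 64)²)² = (61²)² = 3721² = 13845841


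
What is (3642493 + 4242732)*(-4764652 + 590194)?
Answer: -32916540583050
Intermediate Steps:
(3642493 + 4242732)*(-4764652 + 590194) = 7885225*(-4174458) = -32916540583050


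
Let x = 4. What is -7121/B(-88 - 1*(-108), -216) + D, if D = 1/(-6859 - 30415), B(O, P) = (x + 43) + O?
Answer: -265428221/2497358 ≈ -106.28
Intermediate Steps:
B(O, P) = 47 + O (B(O, P) = (4 + 43) + O = 47 + O)
D = -1/37274 (D = 1/(-37274) = -1/37274 ≈ -2.6828e-5)
-7121/B(-88 - 1*(-108), -216) + D = -7121/(47 + (-88 - 1*(-108))) - 1/37274 = -7121/(47 + (-88 + 108)) - 1/37274 = -7121/(47 + 20) - 1/37274 = -7121/67 - 1/37274 = -265428221/2497358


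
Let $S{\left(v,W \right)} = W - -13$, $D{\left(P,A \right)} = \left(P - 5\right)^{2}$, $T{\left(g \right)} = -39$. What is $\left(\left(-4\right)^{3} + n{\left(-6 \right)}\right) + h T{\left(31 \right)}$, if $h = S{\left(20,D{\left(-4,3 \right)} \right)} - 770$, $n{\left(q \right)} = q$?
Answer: $26294$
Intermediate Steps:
$D{\left(P,A \right)} = \left(-5 + P\right)^{2}$
$S{\left(v,W \right)} = 13 + W$ ($S{\left(v,W \right)} = W + 13 = 13 + W$)
$h = -676$ ($h = \left(13 + \left(-5 - 4\right)^{2}\right) - 770 = \left(13 + \left(-9\right)^{2}\right) - 770 = \left(13 + 81\right) - 770 = 94 - 770 = -676$)
$\left(\left(-4\right)^{3} + n{\left(-6 \right)}\right) + h T{\left(31 \right)} = \left(\left(-4\right)^{3} - 6\right) - -26364 = \left(-64 - 6\right) + 26364 = -70 + 26364 = 26294$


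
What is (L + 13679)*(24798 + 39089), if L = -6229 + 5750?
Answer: 843308400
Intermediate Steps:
L = -479
(L + 13679)*(24798 + 39089) = (-479 + 13679)*(24798 + 39089) = 13200*63887 = 843308400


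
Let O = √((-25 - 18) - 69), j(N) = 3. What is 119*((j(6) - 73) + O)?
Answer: -8330 + 476*I*√7 ≈ -8330.0 + 1259.4*I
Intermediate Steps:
O = 4*I*√7 (O = √(-43 - 69) = √(-112) = 4*I*√7 ≈ 10.583*I)
119*((j(6) - 73) + O) = 119*((3 - 73) + 4*I*√7) = 119*(-70 + 4*I*√7) = -8330 + 476*I*√7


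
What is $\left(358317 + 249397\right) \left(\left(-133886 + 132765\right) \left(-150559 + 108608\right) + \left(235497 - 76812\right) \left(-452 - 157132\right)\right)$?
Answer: $-15168049172820866$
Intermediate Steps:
$\left(358317 + 249397\right) \left(\left(-133886 + 132765\right) \left(-150559 + 108608\right) + \left(235497 - 76812\right) \left(-452 - 157132\right)\right) = 607714 \left(\left(-1121\right) \left(-41951\right) + 158685 \left(-157584\right)\right) = 607714 \left(47027071 - 25006217040\right) = 607714 \left(-24959189969\right) = -15168049172820866$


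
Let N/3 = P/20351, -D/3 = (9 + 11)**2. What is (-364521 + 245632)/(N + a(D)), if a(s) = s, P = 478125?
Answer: 2419510039/22986825 ≈ 105.26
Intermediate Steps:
D = -1200 (D = -3*(9 + 11)**2 = -3*20**2 = -3*400 = -1200)
N = 1434375/20351 (N = 3*(478125/20351) = 1434375/20351 ≈ 70.482)
(-364521 + 245632)/(N + a(D)) = (-364521 + 245632)/(1434375/20351 - 1200) = -118889/(-22986825/20351) = -118889*(-20351/22986825) = 2419510039/22986825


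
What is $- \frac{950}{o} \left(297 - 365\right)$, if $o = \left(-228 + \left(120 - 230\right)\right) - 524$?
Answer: $- \frac{32300}{431} \approx -74.942$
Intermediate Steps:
$o = -862$ ($o = \left(-228 + \left(120 - 230\right)\right) - 524 = \left(-228 - 110\right) - 524 = -338 - 524 = -862$)
$- \frac{950}{o} \left(297 - 365\right) = - \frac{950}{-862} \left(297 - 365\right) = - 950 \left(- \frac{1}{862}\right) \left(-68\right) = - \frac{\left(-475\right) \left(-68\right)}{431} = \left(-1\right) \frac{32300}{431} = - \frac{32300}{431}$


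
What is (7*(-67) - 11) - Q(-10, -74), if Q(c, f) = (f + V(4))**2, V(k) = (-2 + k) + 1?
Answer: -5521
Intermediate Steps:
V(k) = -1 + k
Q(c, f) = (3 + f)**2 (Q(c, f) = (f + (-1 + 4))**2 = (f + 3)**2 = (3 + f)**2)
(7*(-67) - 11) - Q(-10, -74) = (7*(-67) - 11) - (3 - 74)**2 = (-469 - 11) - 1*(-71)**2 = -480 - 1*5041 = -480 - 5041 = -5521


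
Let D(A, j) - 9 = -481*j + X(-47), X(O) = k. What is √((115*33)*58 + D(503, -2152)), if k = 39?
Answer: √1255270 ≈ 1120.4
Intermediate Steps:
X(O) = 39
D(A, j) = 48 - 481*j (D(A, j) = 9 + (-481*j + 39) = 9 + (39 - 481*j) = 48 - 481*j)
√((115*33)*58 + D(503, -2152)) = √((115*33)*58 + (48 - 481*(-2152))) = √(3795*58 + (48 + 1035112)) = √(220110 + 1035160) = √1255270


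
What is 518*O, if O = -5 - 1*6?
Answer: -5698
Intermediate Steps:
O = -11 (O = -5 - 6 = -11)
518*O = 518*(-11) = -5698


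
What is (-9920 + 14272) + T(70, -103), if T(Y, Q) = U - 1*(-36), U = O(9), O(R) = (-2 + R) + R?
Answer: 4404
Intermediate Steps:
O(R) = -2 + 2*R
U = 16 (U = -2 + 2*9 = -2 + 18 = 16)
T(Y, Q) = 52 (T(Y, Q) = 16 - 1*(-36) = 16 + 36 = 52)
(-9920 + 14272) + T(70, -103) = (-9920 + 14272) + 52 = 4352 + 52 = 4404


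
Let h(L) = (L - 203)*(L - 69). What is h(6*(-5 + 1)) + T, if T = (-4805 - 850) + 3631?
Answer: 19087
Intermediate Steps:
T = -2024 (T = -5655 + 3631 = -2024)
h(L) = (-203 + L)*(-69 + L)
h(6*(-5 + 1)) + T = (14007 + (6*(-5 + 1))² - 1632*(-5 + 1)) - 2024 = (14007 + (6*(-4))² - 1632*(-4)) - 2024 = (14007 + (-24)² - 272*(-24)) - 2024 = (14007 + 576 + 6528) - 2024 = 21111 - 2024 = 19087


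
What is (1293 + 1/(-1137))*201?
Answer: 98499380/379 ≈ 2.5989e+5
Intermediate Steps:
(1293 + 1/(-1137))*201 = (1293 - 1/1137)*201 = (1470140/1137)*201 = 98499380/379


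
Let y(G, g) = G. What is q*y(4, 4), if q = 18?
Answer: 72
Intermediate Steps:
q*y(4, 4) = 18*4 = 72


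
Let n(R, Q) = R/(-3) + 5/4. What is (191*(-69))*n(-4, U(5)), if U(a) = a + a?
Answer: -136183/4 ≈ -34046.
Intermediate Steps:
U(a) = 2*a
n(R, Q) = 5/4 - R/3 (n(R, Q) = R*(-⅓) + 5*(¼) = -R/3 + 5/4 = 5/4 - R/3)
(191*(-69))*n(-4, U(5)) = (191*(-69))*(5/4 - ⅓*(-4)) = -13179*(5/4 + 4/3) = -13179*31/12 = -136183/4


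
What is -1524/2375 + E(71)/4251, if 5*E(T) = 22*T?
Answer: -5736574/10096125 ≈ -0.56820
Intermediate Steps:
E(T) = 22*T/5 (E(T) = (22*T)/5 = 22*T/5)
-1524/2375 + E(71)/4251 = -1524/2375 + ((22/5)*71)/4251 = -1524*1/2375 + (1562/5)*(1/4251) = -1524/2375 + 1562/21255 = -5736574/10096125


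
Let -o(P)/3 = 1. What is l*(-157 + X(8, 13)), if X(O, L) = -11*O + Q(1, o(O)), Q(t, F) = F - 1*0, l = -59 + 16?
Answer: 10664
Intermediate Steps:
o(P) = -3 (o(P) = -3*1 = -3)
l = -43
Q(t, F) = F (Q(t, F) = F + 0 = F)
X(O, L) = -3 - 11*O (X(O, L) = -11*O - 3 = -3 - 11*O)
l*(-157 + X(8, 13)) = -43*(-157 + (-3 - 11*8)) = -43*(-157 + (-3 - 88)) = -43*(-157 - 91) = -43*(-248) = 10664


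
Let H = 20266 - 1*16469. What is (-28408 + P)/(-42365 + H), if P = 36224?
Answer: -977/4821 ≈ -0.20266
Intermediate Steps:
H = 3797 (H = 20266 - 16469 = 3797)
(-28408 + P)/(-42365 + H) = (-28408 + 36224)/(-42365 + 3797) = 7816/(-38568) = 7816*(-1/38568) = -977/4821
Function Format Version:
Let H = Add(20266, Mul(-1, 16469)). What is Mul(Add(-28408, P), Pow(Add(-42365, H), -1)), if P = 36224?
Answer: Rational(-977, 4821) ≈ -0.20266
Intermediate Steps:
H = 3797 (H = Add(20266, -16469) = 3797)
Mul(Add(-28408, P), Pow(Add(-42365, H), -1)) = Mul(Add(-28408, 36224), Pow(Add(-42365, 3797), -1)) = Mul(7816, Pow(-38568, -1)) = Mul(7816, Rational(-1, 38568)) = Rational(-977, 4821)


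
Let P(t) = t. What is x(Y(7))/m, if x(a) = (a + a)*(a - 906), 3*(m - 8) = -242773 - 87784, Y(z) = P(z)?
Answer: 5394/47219 ≈ 0.11423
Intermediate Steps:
Y(z) = z
m = -330533/3 (m = 8 + (-242773 - 87784)/3 = 8 + (⅓)*(-330557) = 8 - 330557/3 = -330533/3 ≈ -1.1018e+5)
x(a) = 2*a*(-906 + a) (x(a) = (2*a)*(-906 + a) = 2*a*(-906 + a))
x(Y(7))/m = (2*7*(-906 + 7))/(-330533/3) = (2*7*(-899))*(-3/330533) = -12586*(-3/330533) = 5394/47219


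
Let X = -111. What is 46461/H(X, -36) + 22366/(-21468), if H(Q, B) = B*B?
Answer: 26901067/772848 ≈ 34.808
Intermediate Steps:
H(Q, B) = B²
46461/H(X, -36) + 22366/(-21468) = 46461/((-36)²) + 22366/(-21468) = 46461/1296 + 22366*(-1/21468) = 46461*(1/1296) - 11183/10734 = 15487/432 - 11183/10734 = 26901067/772848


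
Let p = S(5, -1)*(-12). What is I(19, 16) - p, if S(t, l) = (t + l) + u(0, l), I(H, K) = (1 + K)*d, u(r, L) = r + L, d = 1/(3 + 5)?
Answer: 305/8 ≈ 38.125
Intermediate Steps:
d = 1/8 ≈ 0.12500
u(r, L) = L + r
I(H, K) = 1/8 + K/8 (I(H, K) = (1 + K)*(1/8) = 1/8 + K/8)
S(t, l) = t + 2*l (S(t, l) = (t + l) + (l + 0) = (l + t) + l = t + 2*l)
p = -36 (p = (5 + 2*(-1))*(-12) = (5 - 2)*(-12) = 3*(-12) = -36)
I(19, 16) - p = (1/8 + (1/8)*16) - 1*(-36) = (1/8 + 2) + 36 = 17/8 + 36 = 305/8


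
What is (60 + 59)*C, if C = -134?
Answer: -15946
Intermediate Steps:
(60 + 59)*C = (60 + 59)*(-134) = 119*(-134) = -15946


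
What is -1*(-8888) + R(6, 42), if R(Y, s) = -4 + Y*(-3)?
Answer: 8866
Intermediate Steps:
R(Y, s) = -4 - 3*Y
-1*(-8888) + R(6, 42) = -1*(-8888) + (-4 - 3*6) = 8888 + (-4 - 18) = 8888 - 22 = 8866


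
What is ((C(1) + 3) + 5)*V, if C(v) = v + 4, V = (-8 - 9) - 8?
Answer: -325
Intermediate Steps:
V = -25 (V = -17 - 8 = -25)
C(v) = 4 + v
((C(1) + 3) + 5)*V = (((4 + 1) + 3) + 5)*(-25) = ((5 + 3) + 5)*(-25) = (8 + 5)*(-25) = 13*(-25) = -325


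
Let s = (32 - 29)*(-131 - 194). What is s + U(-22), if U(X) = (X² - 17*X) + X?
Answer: -139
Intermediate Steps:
U(X) = X² - 16*X
s = -975 (s = 3*(-325) = -975)
s + U(-22) = -975 - 22*(-16 - 22) = -975 - 22*(-38) = -975 + 836 = -139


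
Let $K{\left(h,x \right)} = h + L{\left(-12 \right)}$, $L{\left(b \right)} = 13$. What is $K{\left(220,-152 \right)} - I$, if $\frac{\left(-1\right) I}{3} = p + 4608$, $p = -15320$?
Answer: $-31903$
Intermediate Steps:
$I = 32136$ ($I = - 3 \left(-15320 + 4608\right) = \left(-3\right) \left(-10712\right) = 32136$)
$K{\left(h,x \right)} = 13 + h$ ($K{\left(h,x \right)} = h + 13 = 13 + h$)
$K{\left(220,-152 \right)} - I = \left(13 + 220\right) - 32136 = 233 - 32136 = -31903$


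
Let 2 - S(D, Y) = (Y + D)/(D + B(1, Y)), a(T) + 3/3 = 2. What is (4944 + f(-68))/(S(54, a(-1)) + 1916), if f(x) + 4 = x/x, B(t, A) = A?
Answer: 183/71 ≈ 2.5775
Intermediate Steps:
a(T) = 1 (a(T) = -1 + 2 = 1)
S(D, Y) = 1 (S(D, Y) = 2 - (Y + D)/(D + Y) = 2 - (D + Y)/(D + Y) = 2 - 1*1 = 2 - 1 = 1)
f(x) = -3 (f(x) = -4 + x/x = -4 + 1 = -3)
(4944 + f(-68))/(S(54, a(-1)) + 1916) = (4944 - 3)/(1 + 1916) = 4941/1917 = 4941*(1/1917) = 183/71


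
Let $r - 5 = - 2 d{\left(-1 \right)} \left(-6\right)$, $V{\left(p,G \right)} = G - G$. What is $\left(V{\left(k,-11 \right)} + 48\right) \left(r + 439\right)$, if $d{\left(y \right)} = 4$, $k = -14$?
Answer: $23616$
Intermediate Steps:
$V{\left(p,G \right)} = 0$
$r = 53$ ($r = 5 + \left(-2\right) 4 \left(-6\right) = 5 - -48 = 5 + 48 = 53$)
$\left(V{\left(k,-11 \right)} + 48\right) \left(r + 439\right) = \left(0 + 48\right) \left(53 + 439\right) = 48 \cdot 492 = 23616$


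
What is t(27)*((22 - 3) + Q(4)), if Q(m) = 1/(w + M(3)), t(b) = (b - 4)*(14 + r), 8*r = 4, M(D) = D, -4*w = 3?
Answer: 116725/18 ≈ 6484.7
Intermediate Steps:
w = -3/4 (w = -1/4*3 = -3/4 ≈ -0.75000)
r = 1/2 (r = (1/8)*4 = 1/2 ≈ 0.50000)
t(b) = -58 + 29*b/2 (t(b) = (b - 4)*(14 + 1/2) = (-4 + b)*(29/2) = -58 + 29*b/2)
Q(m) = 4/9 (Q(m) = 1/(-3/4 + 3) = 1/(9/4) = 4/9)
t(27)*((22 - 3) + Q(4)) = (-58 + (29/2)*27)*((22 - 3) + 4/9) = (-58 + 783/2)*(19 + 4/9) = (667/2)*(175/9) = 116725/18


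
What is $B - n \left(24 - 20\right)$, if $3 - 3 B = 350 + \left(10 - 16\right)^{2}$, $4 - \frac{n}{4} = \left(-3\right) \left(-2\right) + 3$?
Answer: $- \frac{143}{3} \approx -47.667$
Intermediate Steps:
$n = -20$ ($n = 16 - 4 \left(\left(-3\right) \left(-2\right) + 3\right) = 16 - 4 \left(6 + 3\right) = 16 - 36 = -20$)
$B = - \frac{383}{3}$ ($B = 1 - \frac{350 + \left(10 - 16\right)^{2}}{3} = 1 - \frac{350 + \left(-6\right)^{2}}{3} = 1 - \frac{350 + 36}{3} = 1 - \frac{386}{3} = - \frac{383}{3} \approx -127.67$)
$B - n \left(24 - 20\right) = - \frac{383}{3} - - 20 \left(24 - 20\right) = - \frac{383}{3} - \left(-20\right) 4 = - \frac{383}{3} - -80 = - \frac{383}{3} + 80 = - \frac{143}{3}$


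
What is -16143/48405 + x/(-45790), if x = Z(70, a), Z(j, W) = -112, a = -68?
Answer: -24458887/73882165 ≈ -0.33105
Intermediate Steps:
x = -112
-16143/48405 + x/(-45790) = -16143/48405 - 112/(-45790) = -16143*1/48405 - 112*(-1/45790) = -5381/16135 + 56/22895 = -24458887/73882165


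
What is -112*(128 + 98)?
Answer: -25312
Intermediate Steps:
-112*(128 + 98) = -112*226 = -25312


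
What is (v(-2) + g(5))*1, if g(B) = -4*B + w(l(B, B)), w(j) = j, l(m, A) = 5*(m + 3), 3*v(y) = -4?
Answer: 56/3 ≈ 18.667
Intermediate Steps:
v(y) = -4/3 (v(y) = (⅓)*(-4) = -4/3)
l(m, A) = 15 + 5*m (l(m, A) = 5*(3 + m) = 15 + 5*m)
g(B) = 15 + B (g(B) = -4*B + (15 + 5*B) = 15 + B)
(v(-2) + g(5))*1 = (-4/3 + (15 + 5))*1 = (-4/3 + 20)*1 = (56/3)*1 = 56/3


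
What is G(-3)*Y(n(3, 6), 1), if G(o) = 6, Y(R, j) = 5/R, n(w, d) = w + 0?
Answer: 10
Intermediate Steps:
n(w, d) = w
G(-3)*Y(n(3, 6), 1) = 6*(5/3) = 10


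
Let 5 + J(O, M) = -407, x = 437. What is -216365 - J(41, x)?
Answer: -215953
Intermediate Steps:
J(O, M) = -412 (J(O, M) = -5 - 407 = -412)
-216365 - J(41, x) = -216365 - 1*(-412) = -216365 + 412 = -215953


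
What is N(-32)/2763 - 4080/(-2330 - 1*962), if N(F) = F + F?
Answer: 2765588/2273949 ≈ 1.2162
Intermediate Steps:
N(F) = 2*F
N(-32)/2763 - 4080/(-2330 - 1*962) = (2*(-32))/2763 - 4080/(-2330 - 1*962) = -64*1/2763 - 4080/(-2330 - 962) = -64/2763 - 4080/(-3292) = -64/2763 - 4080*(-1/3292) = -64/2763 + 1020/823 = 2765588/2273949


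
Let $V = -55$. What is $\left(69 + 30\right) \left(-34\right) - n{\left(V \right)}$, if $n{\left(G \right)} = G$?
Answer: $-3311$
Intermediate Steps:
$\left(69 + 30\right) \left(-34\right) - n{\left(V \right)} = \left(69 + 30\right) \left(-34\right) - -55 = 99 \left(-34\right) + 55 = -3366 + 55 = -3311$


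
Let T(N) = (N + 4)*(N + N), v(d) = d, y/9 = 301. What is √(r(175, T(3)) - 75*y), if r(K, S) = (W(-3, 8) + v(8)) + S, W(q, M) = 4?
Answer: 3*I*√22569 ≈ 450.69*I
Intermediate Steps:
y = 2709 (y = 9*301 = 2709)
T(N) = 2*N*(4 + N) (T(N) = (4 + N)*(2*N) = 2*N*(4 + N))
r(K, S) = 12 + S (r(K, S) = (4 + 8) + S = 12 + S)
√(r(175, T(3)) - 75*y) = √((12 + 2*3*(4 + 3)) - 75*2709) = √((12 + 2*3*7) - 203175) = √((12 + 42) - 203175) = √(54 - 203175) = √(-203121) = 3*I*√22569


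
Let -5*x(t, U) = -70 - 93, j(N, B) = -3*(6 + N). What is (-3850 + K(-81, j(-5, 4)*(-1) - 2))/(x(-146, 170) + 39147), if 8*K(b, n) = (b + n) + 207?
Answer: -153365/1567184 ≈ -0.097860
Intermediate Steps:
j(N, B) = -18 - 3*N
K(b, n) = 207/8 + b/8 + n/8 (K(b, n) = ((b + n) + 207)/8 = (207 + b + n)/8 = 207/8 + b/8 + n/8)
x(t, U) = 163/5 (x(t, U) = -(-70 - 93)/5 = -⅕*(-163) = 163/5)
(-3850 + K(-81, j(-5, 4)*(-1) - 2))/(x(-146, 170) + 39147) = (-3850 + (207/8 + (⅛)*(-81) + ((-18 - 3*(-5))*(-1) - 2)/8))/(163/5 + 39147) = (-3850 + (207/8 - 81/8 + ((-18 + 15)*(-1) - 2)/8))/(195898/5) = (-3850 + (207/8 - 81/8 + (-3*(-1) - 2)/8))*(5/195898) = (-3850 + (207/8 - 81/8 + (3 - 2)/8))*(5/195898) = (-3850 + (207/8 - 81/8 + (⅛)*1))*(5/195898) = (-3850 + (207/8 - 81/8 + ⅛))*(5/195898) = (-3850 + 127/8)*(5/195898) = -30673/8*5/195898 = -153365/1567184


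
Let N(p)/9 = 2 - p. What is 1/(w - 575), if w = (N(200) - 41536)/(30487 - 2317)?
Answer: -14085/8120534 ≈ -0.0017345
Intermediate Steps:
N(p) = 18 - 9*p (N(p) = 9*(2 - p) = 18 - 9*p)
w = -21659/14085 (w = ((18 - 9*200) - 41536)/(30487 - 2317) = ((18 - 1800) - 41536)/28170 = (-1782 - 41536)*(1/28170) = -43318*1/28170 = -21659/14085 ≈ -1.5377)
1/(w - 575) = 1/(-21659/14085 - 575) = 1/(-8120534/14085) = -14085/8120534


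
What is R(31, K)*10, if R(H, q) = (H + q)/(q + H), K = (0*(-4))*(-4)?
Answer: 10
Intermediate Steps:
K = 0 (K = 0*(-4) = 0)
R(H, q) = 1 (R(H, q) = (H + q)/(H + q) = 1)
R(31, K)*10 = 1*10 = 10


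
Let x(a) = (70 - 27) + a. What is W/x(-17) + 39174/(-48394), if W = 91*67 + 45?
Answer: 74054356/314561 ≈ 235.42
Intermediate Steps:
x(a) = 43 + a
W = 6142 (W = 6097 + 45 = 6142)
W/x(-17) + 39174/(-48394) = 6142/(43 - 17) + 39174/(-48394) = 6142/26 + 39174*(-1/48394) = 6142*(1/26) - 19587/24197 = 3071/13 - 19587/24197 = 74054356/314561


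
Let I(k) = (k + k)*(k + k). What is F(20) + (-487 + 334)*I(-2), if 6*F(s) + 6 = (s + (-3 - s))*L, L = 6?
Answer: -2452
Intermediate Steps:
F(s) = -4 (F(s) = -1 + ((s + (-3 - s))*6)/6 = -1 + (-3*6)/6 = -1 + (⅙)*(-18) = -1 - 3 = -4)
I(k) = 4*k² (I(k) = (2*k)*(2*k) = 4*k²)
F(20) + (-487 + 334)*I(-2) = -4 + (-487 + 334)*(4*(-2)²) = -4 - 612*4 = -4 - 153*16 = -4 - 2448 = -2452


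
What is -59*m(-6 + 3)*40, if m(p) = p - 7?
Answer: 23600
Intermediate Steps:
m(p) = -7 + p
-59*m(-6 + 3)*40 = -59*(-7 + (-6 + 3))*40 = -59*(-7 - 3)*40 = -59*(-10)*40 = 590*40 = 23600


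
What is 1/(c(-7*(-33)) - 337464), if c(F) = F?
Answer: -1/337233 ≈ -2.9653e-6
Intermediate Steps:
1/(c(-7*(-33)) - 337464) = 1/(-7*(-33) - 337464) = 1/(231 - 337464) = 1/(-337233) = -1/337233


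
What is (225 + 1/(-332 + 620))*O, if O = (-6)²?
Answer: 64801/8 ≈ 8100.1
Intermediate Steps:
O = 36
(225 + 1/(-332 + 620))*O = (225 + 1/(-332 + 620))*36 = (225 + 1/288)*36 = (64801/288)*36 = 64801/8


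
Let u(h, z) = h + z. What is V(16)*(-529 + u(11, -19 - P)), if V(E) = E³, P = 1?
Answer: -2203648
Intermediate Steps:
V(16)*(-529 + u(11, -19 - P)) = 16³*(-529 + (11 + (-19 - 1*1))) = 4096*(-529 + (11 + (-19 - 1))) = 4096*(-529 + (11 - 20)) = 4096*(-529 - 9) = 4096*(-538) = -2203648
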